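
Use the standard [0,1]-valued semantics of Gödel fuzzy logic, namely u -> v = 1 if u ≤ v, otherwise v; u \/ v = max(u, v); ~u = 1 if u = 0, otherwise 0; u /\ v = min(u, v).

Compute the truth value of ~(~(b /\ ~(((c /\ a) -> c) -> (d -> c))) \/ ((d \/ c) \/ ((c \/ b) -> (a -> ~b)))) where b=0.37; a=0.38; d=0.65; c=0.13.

(c /\ a) = min(0.13, 0.38) = 0.13
((c /\ a) -> c): 0.13 ≤ 0.13, so result = 1
(d -> c): 0.65 > 0.13, so result = 0.13
(((c /\ a) -> c) -> (d -> c)): 1 > 0.13, so result = 0.13
~(((c /\ a) -> c) -> (d -> c)): Gödel ¬ of 0.13 = 0 (operand ≠ 0)
(b /\ ~(((c /\ a) -> c) -> (d -> c))) = min(0.37, 0) = 0
~(b /\ ~(((c /\ a) -> c) -> (d -> c))): Gödel ¬ of 0 = 1 (operand is 0)
(d \/ c) = max(0.65, 0.13) = 0.65
(c \/ b) = max(0.13, 0.37) = 0.37
~b: Gödel ¬ of 0.37 = 0 (operand ≠ 0)
(a -> ~b): 0.38 > 0, so result = 0
((c \/ b) -> (a -> ~b)): 0.37 > 0, so result = 0
((d \/ c) \/ ((c \/ b) -> (a -> ~b))) = max(0.65, 0) = 0.65
(~(b /\ ~(((c /\ a) -> c) -> (d -> c))) \/ ((d \/ c) \/ ((c \/ b) -> (a -> ~b)))) = max(1, 0.65) = 1
~(~(b /\ ~(((c /\ a) -> c) -> (d -> c))) \/ ((d \/ c) \/ ((c \/ b) -> (a -> ~b)))): Gödel ¬ of 1 = 0 (operand ≠ 0)

0.00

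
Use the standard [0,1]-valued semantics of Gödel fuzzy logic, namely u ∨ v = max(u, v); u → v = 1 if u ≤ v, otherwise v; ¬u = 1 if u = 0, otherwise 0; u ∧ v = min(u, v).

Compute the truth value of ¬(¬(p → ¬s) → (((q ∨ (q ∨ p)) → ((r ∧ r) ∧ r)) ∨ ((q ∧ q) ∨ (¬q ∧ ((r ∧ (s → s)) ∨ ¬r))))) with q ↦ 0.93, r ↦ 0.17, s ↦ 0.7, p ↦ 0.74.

¬s: Gödel ¬ of 0.7 = 0 (operand ≠ 0)
(p → ¬s): 0.74 > 0, so result = 0
¬(p → ¬s): Gödel ¬ of 0 = 1 (operand is 0)
(q ∨ p) = max(0.93, 0.74) = 0.93
(q ∨ (q ∨ p)) = max(0.93, 0.93) = 0.93
(r ∧ r) = min(0.17, 0.17) = 0.17
((r ∧ r) ∧ r) = min(0.17, 0.17) = 0.17
((q ∨ (q ∨ p)) → ((r ∧ r) ∧ r)): 0.93 > 0.17, so result = 0.17
(q ∧ q) = min(0.93, 0.93) = 0.93
¬q: Gödel ¬ of 0.93 = 0 (operand ≠ 0)
(s → s): 0.7 ≤ 0.7, so result = 1
(r ∧ (s → s)) = min(0.17, 1) = 0.17
¬r: Gödel ¬ of 0.17 = 0 (operand ≠ 0)
((r ∧ (s → s)) ∨ ¬r) = max(0.17, 0) = 0.17
(¬q ∧ ((r ∧ (s → s)) ∨ ¬r)) = min(0, 0.17) = 0
((q ∧ q) ∨ (¬q ∧ ((r ∧ (s → s)) ∨ ¬r))) = max(0.93, 0) = 0.93
(((q ∨ (q ∨ p)) → ((r ∧ r) ∧ r)) ∨ ((q ∧ q) ∨ (¬q ∧ ((r ∧ (s → s)) ∨ ¬r)))) = max(0.17, 0.93) = 0.93
(¬(p → ¬s) → (((q ∨ (q ∨ p)) → ((r ∧ r) ∧ r)) ∨ ((q ∧ q) ∨ (¬q ∧ ((r ∧ (s → s)) ∨ ¬r))))): 1 > 0.93, so result = 0.93
¬(¬(p → ¬s) → (((q ∨ (q ∨ p)) → ((r ∧ r) ∧ r)) ∨ ((q ∧ q) ∨ (¬q ∧ ((r ∧ (s → s)) ∨ ¬r))))): Gödel ¬ of 0.93 = 0 (operand ≠ 0)

0.00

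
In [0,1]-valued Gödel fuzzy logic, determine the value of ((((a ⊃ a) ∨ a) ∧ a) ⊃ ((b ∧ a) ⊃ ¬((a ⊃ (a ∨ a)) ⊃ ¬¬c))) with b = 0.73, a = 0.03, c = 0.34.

(a ⊃ a): 0.03 ≤ 0.03, so result = 1
((a ⊃ a) ∨ a) = max(1, 0.03) = 1
(((a ⊃ a) ∨ a) ∧ a) = min(1, 0.03) = 0.03
(b ∧ a) = min(0.73, 0.03) = 0.03
(a ∨ a) = max(0.03, 0.03) = 0.03
(a ⊃ (a ∨ a)): 0.03 ≤ 0.03, so result = 1
¬c: Gödel ¬ of 0.34 = 0 (operand ≠ 0)
¬¬c: Gödel ¬ of 0 = 1 (operand is 0)
((a ⊃ (a ∨ a)) ⊃ ¬¬c): 1 ≤ 1, so result = 1
¬((a ⊃ (a ∨ a)) ⊃ ¬¬c): Gödel ¬ of 1 = 0 (operand ≠ 0)
((b ∧ a) ⊃ ¬((a ⊃ (a ∨ a)) ⊃ ¬¬c)): 0.03 > 0, so result = 0
((((a ⊃ a) ∨ a) ∧ a) ⊃ ((b ∧ a) ⊃ ¬((a ⊃ (a ∨ a)) ⊃ ¬¬c))): 0.03 > 0, so result = 0

0.00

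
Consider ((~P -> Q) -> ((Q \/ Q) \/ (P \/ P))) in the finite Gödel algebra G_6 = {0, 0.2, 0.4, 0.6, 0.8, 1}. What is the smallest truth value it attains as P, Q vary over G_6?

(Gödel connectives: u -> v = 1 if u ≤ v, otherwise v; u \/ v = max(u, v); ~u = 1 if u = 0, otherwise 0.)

The minimum is attained at P = 0.2, Q = 0:
  ~P: Gödel ¬ of 0.2 = 0 (operand ≠ 0)
  (~P -> Q): 0 ≤ 0, so result = 1
  (Q \/ Q) = max(0, 0) = 0
  (P \/ P) = max(0.2, 0.2) = 0.2
  ((Q \/ Q) \/ (P \/ P)) = max(0, 0.2) = 0.2
  ((~P -> Q) -> ((Q \/ Q) \/ (P \/ P))): 1 > 0.2, so result = 0.2
Checking all 36 assignments confirms none give a value below 0.20.

0.20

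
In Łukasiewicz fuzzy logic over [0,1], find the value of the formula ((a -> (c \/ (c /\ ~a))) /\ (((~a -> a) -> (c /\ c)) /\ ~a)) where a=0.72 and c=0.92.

0.28

~a: Łukasiewicz ¬ gives 1 − 0.72 = 0.28
(c /\ ~a) = min(0.92, 0.28) = 0.28
(c \/ (c /\ ~a)) = max(0.92, 0.28) = 0.92
(a -> (c \/ (c /\ ~a))): min(1, 1 − 0.72 + 0.92) = 1
~a: Łukasiewicz ¬ gives 1 − 0.72 = 0.28
(~a -> a): min(1, 1 − 0.28 + 0.72) = 1
(c /\ c) = min(0.92, 0.92) = 0.92
((~a -> a) -> (c /\ c)): min(1, 1 − 1 + 0.92) = 0.92
~a: Łukasiewicz ¬ gives 1 − 0.72 = 0.28
(((~a -> a) -> (c /\ c)) /\ ~a) = min(0.92, 0.28) = 0.28
((a -> (c \/ (c /\ ~a))) /\ (((~a -> a) -> (c /\ c)) /\ ~a)) = min(1, 0.28) = 0.28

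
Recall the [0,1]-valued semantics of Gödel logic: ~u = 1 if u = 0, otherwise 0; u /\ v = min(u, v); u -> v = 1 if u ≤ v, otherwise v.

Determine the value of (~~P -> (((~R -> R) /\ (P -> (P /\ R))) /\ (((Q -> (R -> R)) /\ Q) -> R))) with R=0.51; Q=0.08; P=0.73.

~P: Gödel ¬ of 0.73 = 0 (operand ≠ 0)
~~P: Gödel ¬ of 0 = 1 (operand is 0)
~R: Gödel ¬ of 0.51 = 0 (operand ≠ 0)
(~R -> R): 0 ≤ 0.51, so result = 1
(P /\ R) = min(0.73, 0.51) = 0.51
(P -> (P /\ R)): 0.73 > 0.51, so result = 0.51
((~R -> R) /\ (P -> (P /\ R))) = min(1, 0.51) = 0.51
(R -> R): 0.51 ≤ 0.51, so result = 1
(Q -> (R -> R)): 0.08 ≤ 1, so result = 1
((Q -> (R -> R)) /\ Q) = min(1, 0.08) = 0.08
(((Q -> (R -> R)) /\ Q) -> R): 0.08 ≤ 0.51, so result = 1
(((~R -> R) /\ (P -> (P /\ R))) /\ (((Q -> (R -> R)) /\ Q) -> R)) = min(0.51, 1) = 0.51
(~~P -> (((~R -> R) /\ (P -> (P /\ R))) /\ (((Q -> (R -> R)) /\ Q) -> R))): 1 > 0.51, so result = 0.51

0.51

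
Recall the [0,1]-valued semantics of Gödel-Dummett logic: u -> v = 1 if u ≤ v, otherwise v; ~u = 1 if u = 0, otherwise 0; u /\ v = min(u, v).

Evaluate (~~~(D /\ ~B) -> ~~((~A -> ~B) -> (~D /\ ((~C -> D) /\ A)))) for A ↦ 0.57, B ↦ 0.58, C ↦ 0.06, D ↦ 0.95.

0.00

~B: Gödel ¬ of 0.58 = 0 (operand ≠ 0)
(D /\ ~B) = min(0.95, 0) = 0
~(D /\ ~B): Gödel ¬ of 0 = 1 (operand is 0)
~~(D /\ ~B): Gödel ¬ of 1 = 0 (operand ≠ 0)
~~~(D /\ ~B): Gödel ¬ of 0 = 1 (operand is 0)
~A: Gödel ¬ of 0.57 = 0 (operand ≠ 0)
~B: Gödel ¬ of 0.58 = 0 (operand ≠ 0)
(~A -> ~B): 0 ≤ 0, so result = 1
~D: Gödel ¬ of 0.95 = 0 (operand ≠ 0)
~C: Gödel ¬ of 0.06 = 0 (operand ≠ 0)
(~C -> D): 0 ≤ 0.95, so result = 1
((~C -> D) /\ A) = min(1, 0.57) = 0.57
(~D /\ ((~C -> D) /\ A)) = min(0, 0.57) = 0
((~A -> ~B) -> (~D /\ ((~C -> D) /\ A))): 1 > 0, so result = 0
~((~A -> ~B) -> (~D /\ ((~C -> D) /\ A))): Gödel ¬ of 0 = 1 (operand is 0)
~~((~A -> ~B) -> (~D /\ ((~C -> D) /\ A))): Gödel ¬ of 1 = 0 (operand ≠ 0)
(~~~(D /\ ~B) -> ~~((~A -> ~B) -> (~D /\ ((~C -> D) /\ A)))): 1 > 0, so result = 0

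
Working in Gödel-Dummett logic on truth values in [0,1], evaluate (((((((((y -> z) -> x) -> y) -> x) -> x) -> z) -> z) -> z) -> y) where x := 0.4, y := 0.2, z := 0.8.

0.20

(y -> z): 0.2 ≤ 0.8, so result = 1
((y -> z) -> x): 1 > 0.4, so result = 0.4
(((y -> z) -> x) -> y): 0.4 > 0.2, so result = 0.2
((((y -> z) -> x) -> y) -> x): 0.2 ≤ 0.4, so result = 1
(((((y -> z) -> x) -> y) -> x) -> x): 1 > 0.4, so result = 0.4
((((((y -> z) -> x) -> y) -> x) -> x) -> z): 0.4 ≤ 0.8, so result = 1
(((((((y -> z) -> x) -> y) -> x) -> x) -> z) -> z): 1 > 0.8, so result = 0.8
((((((((y -> z) -> x) -> y) -> x) -> x) -> z) -> z) -> z): 0.8 ≤ 0.8, so result = 1
(((((((((y -> z) -> x) -> y) -> x) -> x) -> z) -> z) -> z) -> y): 1 > 0.2, so result = 0.2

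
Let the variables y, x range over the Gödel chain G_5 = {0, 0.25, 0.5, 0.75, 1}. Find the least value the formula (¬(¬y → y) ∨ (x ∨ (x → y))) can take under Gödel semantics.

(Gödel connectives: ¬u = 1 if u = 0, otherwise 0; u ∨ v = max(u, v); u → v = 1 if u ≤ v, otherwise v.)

0.50

The minimum is attained at y = 0.25, x = 0.5:
  ¬y: Gödel ¬ of 0.25 = 0 (operand ≠ 0)
  (¬y → y): 0 ≤ 0.25, so result = 1
  ¬(¬y → y): Gödel ¬ of 1 = 0 (operand ≠ 0)
  (x → y): 0.5 > 0.25, so result = 0.25
  (x ∨ (x → y)) = max(0.5, 0.25) = 0.5
  (¬(¬y → y) ∨ (x ∨ (x → y))) = max(0, 0.5) = 0.5
Checking all 25 assignments confirms none give a value below 0.50.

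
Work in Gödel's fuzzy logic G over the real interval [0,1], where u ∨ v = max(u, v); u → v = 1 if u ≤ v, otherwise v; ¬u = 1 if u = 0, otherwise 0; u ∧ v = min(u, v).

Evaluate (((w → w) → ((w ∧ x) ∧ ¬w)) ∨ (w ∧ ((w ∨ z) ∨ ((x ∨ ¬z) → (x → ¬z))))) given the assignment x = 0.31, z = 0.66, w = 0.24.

0.24

(w → w): 0.24 ≤ 0.24, so result = 1
(w ∧ x) = min(0.24, 0.31) = 0.24
¬w: Gödel ¬ of 0.24 = 0 (operand ≠ 0)
((w ∧ x) ∧ ¬w) = min(0.24, 0) = 0
((w → w) → ((w ∧ x) ∧ ¬w)): 1 > 0, so result = 0
(w ∨ z) = max(0.24, 0.66) = 0.66
¬z: Gödel ¬ of 0.66 = 0 (operand ≠ 0)
(x ∨ ¬z) = max(0.31, 0) = 0.31
¬z: Gödel ¬ of 0.66 = 0 (operand ≠ 0)
(x → ¬z): 0.31 > 0, so result = 0
((x ∨ ¬z) → (x → ¬z)): 0.31 > 0, so result = 0
((w ∨ z) ∨ ((x ∨ ¬z) → (x → ¬z))) = max(0.66, 0) = 0.66
(w ∧ ((w ∨ z) ∨ ((x ∨ ¬z) → (x → ¬z)))) = min(0.24, 0.66) = 0.24
(((w → w) → ((w ∧ x) ∧ ¬w)) ∨ (w ∧ ((w ∨ z) ∨ ((x ∨ ¬z) → (x → ¬z))))) = max(0, 0.24) = 0.24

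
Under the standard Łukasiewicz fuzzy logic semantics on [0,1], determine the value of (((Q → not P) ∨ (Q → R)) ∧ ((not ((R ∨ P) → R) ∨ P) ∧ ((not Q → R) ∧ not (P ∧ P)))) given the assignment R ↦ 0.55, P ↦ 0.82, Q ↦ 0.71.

not P: Łukasiewicz ¬ gives 1 − 0.82 = 0.18
(Q → not P): min(1, 1 − 0.71 + 0.18) = 0.47
(Q → R): min(1, 1 − 0.71 + 0.55) = 0.84
((Q → not P) ∨ (Q → R)) = max(0.47, 0.84) = 0.84
(R ∨ P) = max(0.55, 0.82) = 0.82
((R ∨ P) → R): min(1, 1 − 0.82 + 0.55) = 0.73
not ((R ∨ P) → R): Łukasiewicz ¬ gives 1 − 0.73 = 0.27
(not ((R ∨ P) → R) ∨ P) = max(0.27, 0.82) = 0.82
not Q: Łukasiewicz ¬ gives 1 − 0.71 = 0.29
(not Q → R): min(1, 1 − 0.29 + 0.55) = 1
(P ∧ P) = min(0.82, 0.82) = 0.82
not (P ∧ P): Łukasiewicz ¬ gives 1 − 0.82 = 0.18
((not Q → R) ∧ not (P ∧ P)) = min(1, 0.18) = 0.18
((not ((R ∨ P) → R) ∨ P) ∧ ((not Q → R) ∧ not (P ∧ P))) = min(0.82, 0.18) = 0.18
(((Q → not P) ∨ (Q → R)) ∧ ((not ((R ∨ P) → R) ∨ P) ∧ ((not Q → R) ∧ not (P ∧ P)))) = min(0.84, 0.18) = 0.18

0.18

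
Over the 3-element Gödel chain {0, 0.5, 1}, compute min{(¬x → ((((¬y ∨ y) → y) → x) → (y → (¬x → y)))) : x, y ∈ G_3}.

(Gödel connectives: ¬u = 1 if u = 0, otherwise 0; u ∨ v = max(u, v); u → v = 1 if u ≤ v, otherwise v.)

Every assignment gives 1. For instance at x = 0, y = 0:
  ¬x: Gödel ¬ of 0 = 1 (operand is 0)
  ¬y: Gödel ¬ of 0 = 1 (operand is 0)
  (¬y ∨ y) = max(1, 0) = 1
  ((¬y ∨ y) → y): 1 > 0, so result = 0
  (((¬y ∨ y) → y) → x): 0 ≤ 0, so result = 1
  ¬x: Gödel ¬ of 0 = 1 (operand is 0)
  (¬x → y): 1 > 0, so result = 0
  (y → (¬x → y)): 0 ≤ 0, so result = 1
  ((((¬y ∨ y) → y) → x) → (y → (¬x → y))): 1 ≤ 1, so result = 1
  (¬x → ((((¬y ∨ y) → y) → x) → (y → (¬x → y)))): 1 ≤ 1, so result = 1
All 9 assignments give value 1 — the formula is a G_3-tautology.

1.00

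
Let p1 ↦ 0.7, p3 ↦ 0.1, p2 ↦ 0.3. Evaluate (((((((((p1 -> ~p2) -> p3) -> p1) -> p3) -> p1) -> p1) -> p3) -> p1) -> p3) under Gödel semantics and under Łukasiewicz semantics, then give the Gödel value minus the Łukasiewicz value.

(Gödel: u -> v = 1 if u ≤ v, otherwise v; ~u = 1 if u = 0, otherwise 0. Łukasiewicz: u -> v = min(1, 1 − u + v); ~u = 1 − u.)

0.00

Gödel evaluation:
  ~p2: Gödel ¬ of 0.3 = 0 (operand ≠ 0)
  (p1 -> ~p2): 0.7 > 0, so result = 0
  ((p1 -> ~p2) -> p3): 0 ≤ 0.1, so result = 1
  (((p1 -> ~p2) -> p3) -> p1): 1 > 0.7, so result = 0.7
  ((((p1 -> ~p2) -> p3) -> p1) -> p3): 0.7 > 0.1, so result = 0.1
  (((((p1 -> ~p2) -> p3) -> p1) -> p3) -> p1): 0.1 ≤ 0.7, so result = 1
  ((((((p1 -> ~p2) -> p3) -> p1) -> p3) -> p1) -> p1): 1 > 0.7, so result = 0.7
  (((((((p1 -> ~p2) -> p3) -> p1) -> p3) -> p1) -> p1) -> p3): 0.7 > 0.1, so result = 0.1
  ((((((((p1 -> ~p2) -> p3) -> p1) -> p3) -> p1) -> p1) -> p3) -> p1): 0.1 ≤ 0.7, so result = 1
  (((((((((p1 -> ~p2) -> p3) -> p1) -> p3) -> p1) -> p1) -> p3) -> p1) -> p3): 1 > 0.1, so result = 0.1
  Gödel value = 0.1
Łukasiewicz evaluation:
  ~p2: Łukasiewicz ¬ gives 1 − 0.3 = 0.7
  (p1 -> ~p2): min(1, 1 − 0.7 + 0.7) = 1
  ((p1 -> ~p2) -> p3): min(1, 1 − 1 + 0.1) = 0.1
  (((p1 -> ~p2) -> p3) -> p1): min(1, 1 − 0.1 + 0.7) = 1
  ((((p1 -> ~p2) -> p3) -> p1) -> p3): min(1, 1 − 1 + 0.1) = 0.1
  (((((p1 -> ~p2) -> p3) -> p1) -> p3) -> p1): min(1, 1 − 0.1 + 0.7) = 1
  ((((((p1 -> ~p2) -> p3) -> p1) -> p3) -> p1) -> p1): min(1, 1 − 1 + 0.7) = 0.7
  (((((((p1 -> ~p2) -> p3) -> p1) -> p3) -> p1) -> p1) -> p3): min(1, 1 − 0.7 + 0.1) = 0.4
  ((((((((p1 -> ~p2) -> p3) -> p1) -> p3) -> p1) -> p1) -> p3) -> p1): min(1, 1 − 0.4 + 0.7) = 1
  (((((((((p1 -> ~p2) -> p3) -> p1) -> p3) -> p1) -> p1) -> p3) -> p1) -> p3): min(1, 1 − 1 + 0.1) = 0.1
  Łukasiewicz value = 0.1
Difference: 0.1 − 0.1 = 0.00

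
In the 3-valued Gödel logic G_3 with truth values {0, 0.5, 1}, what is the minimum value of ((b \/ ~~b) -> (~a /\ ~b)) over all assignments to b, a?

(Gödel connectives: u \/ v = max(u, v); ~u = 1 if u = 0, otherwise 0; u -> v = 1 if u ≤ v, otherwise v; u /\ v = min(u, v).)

0.00

The minimum is attained at b = 0.5, a = 0:
  ~b: Gödel ¬ of 0.5 = 0 (operand ≠ 0)
  ~~b: Gödel ¬ of 0 = 1 (operand is 0)
  (b \/ ~~b) = max(0.5, 1) = 1
  ~a: Gödel ¬ of 0 = 1 (operand is 0)
  ~b: Gödel ¬ of 0.5 = 0 (operand ≠ 0)
  (~a /\ ~b) = min(1, 0) = 0
  ((b \/ ~~b) -> (~a /\ ~b)): 1 > 0, so result = 0
Checking all 9 assignments confirms none give a value below 0.00.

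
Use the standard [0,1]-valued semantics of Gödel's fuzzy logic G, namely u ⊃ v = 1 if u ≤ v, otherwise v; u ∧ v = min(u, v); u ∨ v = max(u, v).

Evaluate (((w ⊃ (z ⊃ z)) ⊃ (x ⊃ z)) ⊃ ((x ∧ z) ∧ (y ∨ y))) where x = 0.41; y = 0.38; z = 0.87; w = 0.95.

(z ⊃ z): 0.87 ≤ 0.87, so result = 1
(w ⊃ (z ⊃ z)): 0.95 ≤ 1, so result = 1
(x ⊃ z): 0.41 ≤ 0.87, so result = 1
((w ⊃ (z ⊃ z)) ⊃ (x ⊃ z)): 1 ≤ 1, so result = 1
(x ∧ z) = min(0.41, 0.87) = 0.41
(y ∨ y) = max(0.38, 0.38) = 0.38
((x ∧ z) ∧ (y ∨ y)) = min(0.41, 0.38) = 0.38
(((w ⊃ (z ⊃ z)) ⊃ (x ⊃ z)) ⊃ ((x ∧ z) ∧ (y ∨ y))): 1 > 0.38, so result = 0.38

0.38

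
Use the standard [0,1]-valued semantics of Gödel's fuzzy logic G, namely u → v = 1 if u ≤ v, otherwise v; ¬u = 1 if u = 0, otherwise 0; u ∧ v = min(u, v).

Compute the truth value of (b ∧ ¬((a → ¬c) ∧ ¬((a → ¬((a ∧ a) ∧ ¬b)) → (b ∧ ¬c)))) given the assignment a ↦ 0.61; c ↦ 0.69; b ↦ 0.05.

¬c: Gödel ¬ of 0.69 = 0 (operand ≠ 0)
(a → ¬c): 0.61 > 0, so result = 0
(a ∧ a) = min(0.61, 0.61) = 0.61
¬b: Gödel ¬ of 0.05 = 0 (operand ≠ 0)
((a ∧ a) ∧ ¬b) = min(0.61, 0) = 0
¬((a ∧ a) ∧ ¬b): Gödel ¬ of 0 = 1 (operand is 0)
(a → ¬((a ∧ a) ∧ ¬b)): 0.61 ≤ 1, so result = 1
¬c: Gödel ¬ of 0.69 = 0 (operand ≠ 0)
(b ∧ ¬c) = min(0.05, 0) = 0
((a → ¬((a ∧ a) ∧ ¬b)) → (b ∧ ¬c)): 1 > 0, so result = 0
¬((a → ¬((a ∧ a) ∧ ¬b)) → (b ∧ ¬c)): Gödel ¬ of 0 = 1 (operand is 0)
((a → ¬c) ∧ ¬((a → ¬((a ∧ a) ∧ ¬b)) → (b ∧ ¬c))) = min(0, 1) = 0
¬((a → ¬c) ∧ ¬((a → ¬((a ∧ a) ∧ ¬b)) → (b ∧ ¬c))): Gödel ¬ of 0 = 1 (operand is 0)
(b ∧ ¬((a → ¬c) ∧ ¬((a → ¬((a ∧ a) ∧ ¬b)) → (b ∧ ¬c)))) = min(0.05, 1) = 0.05

0.05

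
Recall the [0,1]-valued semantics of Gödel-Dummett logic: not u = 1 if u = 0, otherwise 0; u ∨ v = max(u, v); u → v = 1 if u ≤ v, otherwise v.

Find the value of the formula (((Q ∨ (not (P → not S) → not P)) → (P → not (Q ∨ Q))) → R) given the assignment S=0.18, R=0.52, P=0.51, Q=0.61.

1.00

not S: Gödel ¬ of 0.18 = 0 (operand ≠ 0)
(P → not S): 0.51 > 0, so result = 0
not (P → not S): Gödel ¬ of 0 = 1 (operand is 0)
not P: Gödel ¬ of 0.51 = 0 (operand ≠ 0)
(not (P → not S) → not P): 1 > 0, so result = 0
(Q ∨ (not (P → not S) → not P)) = max(0.61, 0) = 0.61
(Q ∨ Q) = max(0.61, 0.61) = 0.61
not (Q ∨ Q): Gödel ¬ of 0.61 = 0 (operand ≠ 0)
(P → not (Q ∨ Q)): 0.51 > 0, so result = 0
((Q ∨ (not (P → not S) → not P)) → (P → not (Q ∨ Q))): 0.61 > 0, so result = 0
(((Q ∨ (not (P → not S) → not P)) → (P → not (Q ∨ Q))) → R): 0 ≤ 0.52, so result = 1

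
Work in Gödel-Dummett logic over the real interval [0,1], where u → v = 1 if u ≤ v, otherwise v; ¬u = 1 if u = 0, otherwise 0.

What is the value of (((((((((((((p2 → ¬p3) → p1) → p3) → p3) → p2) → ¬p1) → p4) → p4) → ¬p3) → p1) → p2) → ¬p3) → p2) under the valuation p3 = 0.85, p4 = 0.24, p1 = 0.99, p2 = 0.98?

1.00

¬p3: Gödel ¬ of 0.85 = 0 (operand ≠ 0)
(p2 → ¬p3): 0.98 > 0, so result = 0
((p2 → ¬p3) → p1): 0 ≤ 0.99, so result = 1
(((p2 → ¬p3) → p1) → p3): 1 > 0.85, so result = 0.85
((((p2 → ¬p3) → p1) → p3) → p3): 0.85 ≤ 0.85, so result = 1
(((((p2 → ¬p3) → p1) → p3) → p3) → p2): 1 > 0.98, so result = 0.98
¬p1: Gödel ¬ of 0.99 = 0 (operand ≠ 0)
((((((p2 → ¬p3) → p1) → p3) → p3) → p2) → ¬p1): 0.98 > 0, so result = 0
(((((((p2 → ¬p3) → p1) → p3) → p3) → p2) → ¬p1) → p4): 0 ≤ 0.24, so result = 1
((((((((p2 → ¬p3) → p1) → p3) → p3) → p2) → ¬p1) → p4) → p4): 1 > 0.24, so result = 0.24
¬p3: Gödel ¬ of 0.85 = 0 (operand ≠ 0)
(((((((((p2 → ¬p3) → p1) → p3) → p3) → p2) → ¬p1) → p4) → p4) → ¬p3): 0.24 > 0, so result = 0
((((((((((p2 → ¬p3) → p1) → p3) → p3) → p2) → ¬p1) → p4) → p4) → ¬p3) → p1): 0 ≤ 0.99, so result = 1
(((((((((((p2 → ¬p3) → p1) → p3) → p3) → p2) → ¬p1) → p4) → p4) → ¬p3) → p1) → p2): 1 > 0.98, so result = 0.98
¬p3: Gödel ¬ of 0.85 = 0 (operand ≠ 0)
((((((((((((p2 → ¬p3) → p1) → p3) → p3) → p2) → ¬p1) → p4) → p4) → ¬p3) → p1) → p2) → ¬p3): 0.98 > 0, so result = 0
(((((((((((((p2 → ¬p3) → p1) → p3) → p3) → p2) → ¬p1) → p4) → p4) → ¬p3) → p1) → p2) → ¬p3) → p2): 0 ≤ 0.98, so result = 1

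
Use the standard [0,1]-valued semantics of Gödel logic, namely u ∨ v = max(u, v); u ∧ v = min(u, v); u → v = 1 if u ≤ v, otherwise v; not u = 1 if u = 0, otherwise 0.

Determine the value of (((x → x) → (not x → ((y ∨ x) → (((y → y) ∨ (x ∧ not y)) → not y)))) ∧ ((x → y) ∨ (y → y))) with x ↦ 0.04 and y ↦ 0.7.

(x → x): 0.04 ≤ 0.04, so result = 1
not x: Gödel ¬ of 0.04 = 0 (operand ≠ 0)
(y ∨ x) = max(0.7, 0.04) = 0.7
(y → y): 0.7 ≤ 0.7, so result = 1
not y: Gödel ¬ of 0.7 = 0 (operand ≠ 0)
(x ∧ not y) = min(0.04, 0) = 0
((y → y) ∨ (x ∧ not y)) = max(1, 0) = 1
not y: Gödel ¬ of 0.7 = 0 (operand ≠ 0)
(((y → y) ∨ (x ∧ not y)) → not y): 1 > 0, so result = 0
((y ∨ x) → (((y → y) ∨ (x ∧ not y)) → not y)): 0.7 > 0, so result = 0
(not x → ((y ∨ x) → (((y → y) ∨ (x ∧ not y)) → not y))): 0 ≤ 0, so result = 1
((x → x) → (not x → ((y ∨ x) → (((y → y) ∨ (x ∧ not y)) → not y)))): 1 ≤ 1, so result = 1
(x → y): 0.04 ≤ 0.7, so result = 1
(y → y): 0.7 ≤ 0.7, so result = 1
((x → y) ∨ (y → y)) = max(1, 1) = 1
(((x → x) → (not x → ((y ∨ x) → (((y → y) ∨ (x ∧ not y)) → not y)))) ∧ ((x → y) ∨ (y → y))) = min(1, 1) = 1

1.00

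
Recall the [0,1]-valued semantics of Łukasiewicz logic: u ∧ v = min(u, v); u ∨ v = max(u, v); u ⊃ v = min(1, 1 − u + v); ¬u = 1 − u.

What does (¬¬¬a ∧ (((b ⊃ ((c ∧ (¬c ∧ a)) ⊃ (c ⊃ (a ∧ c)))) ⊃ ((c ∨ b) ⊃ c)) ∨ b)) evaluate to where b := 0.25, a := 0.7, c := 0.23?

0.30

¬a: Łukasiewicz ¬ gives 1 − 0.7 = 0.3
¬¬a: Łukasiewicz ¬ gives 1 − 0.3 = 0.7
¬¬¬a: Łukasiewicz ¬ gives 1 − 0.7 = 0.3
¬c: Łukasiewicz ¬ gives 1 − 0.23 = 0.77
(¬c ∧ a) = min(0.77, 0.7) = 0.7
(c ∧ (¬c ∧ a)) = min(0.23, 0.7) = 0.23
(a ∧ c) = min(0.7, 0.23) = 0.23
(c ⊃ (a ∧ c)): min(1, 1 − 0.23 + 0.23) = 1
((c ∧ (¬c ∧ a)) ⊃ (c ⊃ (a ∧ c))): min(1, 1 − 0.23 + 1) = 1
(b ⊃ ((c ∧ (¬c ∧ a)) ⊃ (c ⊃ (a ∧ c)))): min(1, 1 − 0.25 + 1) = 1
(c ∨ b) = max(0.23, 0.25) = 0.25
((c ∨ b) ⊃ c): min(1, 1 − 0.25 + 0.23) = 0.98
((b ⊃ ((c ∧ (¬c ∧ a)) ⊃ (c ⊃ (a ∧ c)))) ⊃ ((c ∨ b) ⊃ c)): min(1, 1 − 1 + 0.98) = 0.98
(((b ⊃ ((c ∧ (¬c ∧ a)) ⊃ (c ⊃ (a ∧ c)))) ⊃ ((c ∨ b) ⊃ c)) ∨ b) = max(0.98, 0.25) = 0.98
(¬¬¬a ∧ (((b ⊃ ((c ∧ (¬c ∧ a)) ⊃ (c ⊃ (a ∧ c)))) ⊃ ((c ∨ b) ⊃ c)) ∨ b)) = min(0.3, 0.98) = 0.3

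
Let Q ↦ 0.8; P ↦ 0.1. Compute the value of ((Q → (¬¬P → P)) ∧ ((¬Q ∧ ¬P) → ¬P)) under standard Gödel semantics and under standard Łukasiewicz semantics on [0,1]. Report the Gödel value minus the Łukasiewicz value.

-0.90

Gödel evaluation:
  ¬P: Gödel ¬ of 0.1 = 0 (operand ≠ 0)
  ¬¬P: Gödel ¬ of 0 = 1 (operand is 0)
  (¬¬P → P): 1 > 0.1, so result = 0.1
  (Q → (¬¬P → P)): 0.8 > 0.1, so result = 0.1
  ¬Q: Gödel ¬ of 0.8 = 0 (operand ≠ 0)
  ¬P: Gödel ¬ of 0.1 = 0 (operand ≠ 0)
  (¬Q ∧ ¬P) = min(0, 0) = 0
  ¬P: Gödel ¬ of 0.1 = 0 (operand ≠ 0)
  ((¬Q ∧ ¬P) → ¬P): 0 ≤ 0, so result = 1
  ((Q → (¬¬P → P)) ∧ ((¬Q ∧ ¬P) → ¬P)) = min(0.1, 1) = 0.1
  Gödel value = 0.1
Łukasiewicz evaluation:
  ¬P: Łukasiewicz ¬ gives 1 − 0.1 = 0.9
  ¬¬P: Łukasiewicz ¬ gives 1 − 0.9 = 0.1
  (¬¬P → P): min(1, 1 − 0.1 + 0.1) = 1
  (Q → (¬¬P → P)): min(1, 1 − 0.8 + 1) = 1
  ¬Q: Łukasiewicz ¬ gives 1 − 0.8 = 0.2
  ¬P: Łukasiewicz ¬ gives 1 − 0.1 = 0.9
  (¬Q ∧ ¬P) = min(0.2, 0.9) = 0.2
  ¬P: Łukasiewicz ¬ gives 1 − 0.1 = 0.9
  ((¬Q ∧ ¬P) → ¬P): min(1, 1 − 0.2 + 0.9) = 1
  ((Q → (¬¬P → P)) ∧ ((¬Q ∧ ¬P) → ¬P)) = min(1, 1) = 1
  Łukasiewicz value = 1
Difference: 0.1 − 1 = -0.90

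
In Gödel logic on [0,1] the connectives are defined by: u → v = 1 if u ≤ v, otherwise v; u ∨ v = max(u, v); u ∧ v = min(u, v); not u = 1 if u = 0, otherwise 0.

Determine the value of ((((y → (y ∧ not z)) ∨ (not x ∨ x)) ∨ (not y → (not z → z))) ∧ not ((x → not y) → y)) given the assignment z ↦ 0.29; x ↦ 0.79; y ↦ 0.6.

not z: Gödel ¬ of 0.29 = 0 (operand ≠ 0)
(y ∧ not z) = min(0.6, 0) = 0
(y → (y ∧ not z)): 0.6 > 0, so result = 0
not x: Gödel ¬ of 0.79 = 0 (operand ≠ 0)
(not x ∨ x) = max(0, 0.79) = 0.79
((y → (y ∧ not z)) ∨ (not x ∨ x)) = max(0, 0.79) = 0.79
not y: Gödel ¬ of 0.6 = 0 (operand ≠ 0)
not z: Gödel ¬ of 0.29 = 0 (operand ≠ 0)
(not z → z): 0 ≤ 0.29, so result = 1
(not y → (not z → z)): 0 ≤ 1, so result = 1
(((y → (y ∧ not z)) ∨ (not x ∨ x)) ∨ (not y → (not z → z))) = max(0.79, 1) = 1
not y: Gödel ¬ of 0.6 = 0 (operand ≠ 0)
(x → not y): 0.79 > 0, so result = 0
((x → not y) → y): 0 ≤ 0.6, so result = 1
not ((x → not y) → y): Gödel ¬ of 1 = 0 (operand ≠ 0)
((((y → (y ∧ not z)) ∨ (not x ∨ x)) ∨ (not y → (not z → z))) ∧ not ((x → not y) → y)) = min(1, 0) = 0

0.00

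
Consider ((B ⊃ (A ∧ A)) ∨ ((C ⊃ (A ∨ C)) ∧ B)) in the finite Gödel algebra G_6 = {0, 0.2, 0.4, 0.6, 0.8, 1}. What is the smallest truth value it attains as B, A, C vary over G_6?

0.20

The minimum is attained at B = 0.2, A = 0, C = 0:
  (A ∧ A) = min(0, 0) = 0
  (B ⊃ (A ∧ A)): 0.2 > 0, so result = 0
  (A ∨ C) = max(0, 0) = 0
  (C ⊃ (A ∨ C)): 0 ≤ 0, so result = 1
  ((C ⊃ (A ∨ C)) ∧ B) = min(1, 0.2) = 0.2
  ((B ⊃ (A ∧ A)) ∨ ((C ⊃ (A ∨ C)) ∧ B)) = max(0, 0.2) = 0.2
Checking all 216 assignments confirms none give a value below 0.20.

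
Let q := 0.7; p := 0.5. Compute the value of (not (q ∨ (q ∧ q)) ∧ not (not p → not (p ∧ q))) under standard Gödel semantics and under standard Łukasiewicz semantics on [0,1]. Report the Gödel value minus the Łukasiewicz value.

0.00

Gödel evaluation:
  (q ∧ q) = min(0.7, 0.7) = 0.7
  (q ∨ (q ∧ q)) = max(0.7, 0.7) = 0.7
  not (q ∨ (q ∧ q)): Gödel ¬ of 0.7 = 0 (operand ≠ 0)
  not p: Gödel ¬ of 0.5 = 0 (operand ≠ 0)
  (p ∧ q) = min(0.5, 0.7) = 0.5
  not (p ∧ q): Gödel ¬ of 0.5 = 0 (operand ≠ 0)
  (not p → not (p ∧ q)): 0 ≤ 0, so result = 1
  not (not p → not (p ∧ q)): Gödel ¬ of 1 = 0 (operand ≠ 0)
  (not (q ∨ (q ∧ q)) ∧ not (not p → not (p ∧ q))) = min(0, 0) = 0
  Gödel value = 0
Łukasiewicz evaluation:
  (q ∧ q) = min(0.7, 0.7) = 0.7
  (q ∨ (q ∧ q)) = max(0.7, 0.7) = 0.7
  not (q ∨ (q ∧ q)): Łukasiewicz ¬ gives 1 − 0.7 = 0.3
  not p: Łukasiewicz ¬ gives 1 − 0.5 = 0.5
  (p ∧ q) = min(0.5, 0.7) = 0.5
  not (p ∧ q): Łukasiewicz ¬ gives 1 − 0.5 = 0.5
  (not p → not (p ∧ q)): min(1, 1 − 0.5 + 0.5) = 1
  not (not p → not (p ∧ q)): Łukasiewicz ¬ gives 1 − 1 = 0
  (not (q ∨ (q ∧ q)) ∧ not (not p → not (p ∧ q))) = min(0.3, 0) = 0
  Łukasiewicz value = 0
Difference: 0 − 0 = 0.00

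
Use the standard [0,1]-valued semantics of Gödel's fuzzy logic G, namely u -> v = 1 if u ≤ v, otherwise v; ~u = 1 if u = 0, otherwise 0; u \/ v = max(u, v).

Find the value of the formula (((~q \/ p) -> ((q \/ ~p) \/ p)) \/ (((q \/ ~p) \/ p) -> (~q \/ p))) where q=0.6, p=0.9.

1.00

~q: Gödel ¬ of 0.6 = 0 (operand ≠ 0)
(~q \/ p) = max(0, 0.9) = 0.9
~p: Gödel ¬ of 0.9 = 0 (operand ≠ 0)
(q \/ ~p) = max(0.6, 0) = 0.6
((q \/ ~p) \/ p) = max(0.6, 0.9) = 0.9
((~q \/ p) -> ((q \/ ~p) \/ p)): 0.9 ≤ 0.9, so result = 1
~p: Gödel ¬ of 0.9 = 0 (operand ≠ 0)
(q \/ ~p) = max(0.6, 0) = 0.6
((q \/ ~p) \/ p) = max(0.6, 0.9) = 0.9
~q: Gödel ¬ of 0.6 = 0 (operand ≠ 0)
(~q \/ p) = max(0, 0.9) = 0.9
(((q \/ ~p) \/ p) -> (~q \/ p)): 0.9 ≤ 0.9, so result = 1
(((~q \/ p) -> ((q \/ ~p) \/ p)) \/ (((q \/ ~p) \/ p) -> (~q \/ p))) = max(1, 1) = 1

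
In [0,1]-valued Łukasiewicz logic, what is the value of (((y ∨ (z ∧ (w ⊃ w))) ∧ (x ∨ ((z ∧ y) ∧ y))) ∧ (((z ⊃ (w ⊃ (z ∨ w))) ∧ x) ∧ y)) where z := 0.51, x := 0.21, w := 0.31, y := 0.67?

(w ⊃ w): min(1, 1 − 0.31 + 0.31) = 1
(z ∧ (w ⊃ w)) = min(0.51, 1) = 0.51
(y ∨ (z ∧ (w ⊃ w))) = max(0.67, 0.51) = 0.67
(z ∧ y) = min(0.51, 0.67) = 0.51
((z ∧ y) ∧ y) = min(0.51, 0.67) = 0.51
(x ∨ ((z ∧ y) ∧ y)) = max(0.21, 0.51) = 0.51
((y ∨ (z ∧ (w ⊃ w))) ∧ (x ∨ ((z ∧ y) ∧ y))) = min(0.67, 0.51) = 0.51
(z ∨ w) = max(0.51, 0.31) = 0.51
(w ⊃ (z ∨ w)): min(1, 1 − 0.31 + 0.51) = 1
(z ⊃ (w ⊃ (z ∨ w))): min(1, 1 − 0.51 + 1) = 1
((z ⊃ (w ⊃ (z ∨ w))) ∧ x) = min(1, 0.21) = 0.21
(((z ⊃ (w ⊃ (z ∨ w))) ∧ x) ∧ y) = min(0.21, 0.67) = 0.21
(((y ∨ (z ∧ (w ⊃ w))) ∧ (x ∨ ((z ∧ y) ∧ y))) ∧ (((z ⊃ (w ⊃ (z ∨ w))) ∧ x) ∧ y)) = min(0.51, 0.21) = 0.21

0.21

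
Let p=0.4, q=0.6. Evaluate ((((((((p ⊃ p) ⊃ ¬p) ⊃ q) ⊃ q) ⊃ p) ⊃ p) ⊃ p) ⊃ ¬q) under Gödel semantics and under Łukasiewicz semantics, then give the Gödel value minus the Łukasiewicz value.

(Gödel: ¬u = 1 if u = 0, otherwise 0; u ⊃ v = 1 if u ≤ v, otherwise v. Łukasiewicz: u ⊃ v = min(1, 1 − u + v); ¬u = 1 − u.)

-0.60

Gödel evaluation:
  (p ⊃ p): 0.4 ≤ 0.4, so result = 1
  ¬p: Gödel ¬ of 0.4 = 0 (operand ≠ 0)
  ((p ⊃ p) ⊃ ¬p): 1 > 0, so result = 0
  (((p ⊃ p) ⊃ ¬p) ⊃ q): 0 ≤ 0.6, so result = 1
  ((((p ⊃ p) ⊃ ¬p) ⊃ q) ⊃ q): 1 > 0.6, so result = 0.6
  (((((p ⊃ p) ⊃ ¬p) ⊃ q) ⊃ q) ⊃ p): 0.6 > 0.4, so result = 0.4
  ((((((p ⊃ p) ⊃ ¬p) ⊃ q) ⊃ q) ⊃ p) ⊃ p): 0.4 ≤ 0.4, so result = 1
  (((((((p ⊃ p) ⊃ ¬p) ⊃ q) ⊃ q) ⊃ p) ⊃ p) ⊃ p): 1 > 0.4, so result = 0.4
  ¬q: Gödel ¬ of 0.6 = 0 (operand ≠ 0)
  ((((((((p ⊃ p) ⊃ ¬p) ⊃ q) ⊃ q) ⊃ p) ⊃ p) ⊃ p) ⊃ ¬q): 0.4 > 0, so result = 0
  Gödel value = 0
Łukasiewicz evaluation:
  (p ⊃ p): min(1, 1 − 0.4 + 0.4) = 1
  ¬p: Łukasiewicz ¬ gives 1 − 0.4 = 0.6
  ((p ⊃ p) ⊃ ¬p): min(1, 1 − 1 + 0.6) = 0.6
  (((p ⊃ p) ⊃ ¬p) ⊃ q): min(1, 1 − 0.6 + 0.6) = 1
  ((((p ⊃ p) ⊃ ¬p) ⊃ q) ⊃ q): min(1, 1 − 1 + 0.6) = 0.6
  (((((p ⊃ p) ⊃ ¬p) ⊃ q) ⊃ q) ⊃ p): min(1, 1 − 0.6 + 0.4) = 0.8
  ((((((p ⊃ p) ⊃ ¬p) ⊃ q) ⊃ q) ⊃ p) ⊃ p): min(1, 1 − 0.8 + 0.4) = 0.6
  (((((((p ⊃ p) ⊃ ¬p) ⊃ q) ⊃ q) ⊃ p) ⊃ p) ⊃ p): min(1, 1 − 0.6 + 0.4) = 0.8
  ¬q: Łukasiewicz ¬ gives 1 − 0.6 = 0.4
  ((((((((p ⊃ p) ⊃ ¬p) ⊃ q) ⊃ q) ⊃ p) ⊃ p) ⊃ p) ⊃ ¬q): min(1, 1 − 0.8 + 0.4) = 0.6
  Łukasiewicz value = 0.6
Difference: 0 − 0.6 = -0.60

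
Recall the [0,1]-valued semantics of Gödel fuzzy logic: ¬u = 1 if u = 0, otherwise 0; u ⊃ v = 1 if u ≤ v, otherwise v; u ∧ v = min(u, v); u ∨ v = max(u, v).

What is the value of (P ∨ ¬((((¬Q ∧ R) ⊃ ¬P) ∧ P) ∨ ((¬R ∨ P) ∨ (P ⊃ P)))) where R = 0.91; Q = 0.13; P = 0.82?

0.82

¬Q: Gödel ¬ of 0.13 = 0 (operand ≠ 0)
(¬Q ∧ R) = min(0, 0.91) = 0
¬P: Gödel ¬ of 0.82 = 0 (operand ≠ 0)
((¬Q ∧ R) ⊃ ¬P): 0 ≤ 0, so result = 1
(((¬Q ∧ R) ⊃ ¬P) ∧ P) = min(1, 0.82) = 0.82
¬R: Gödel ¬ of 0.91 = 0 (operand ≠ 0)
(¬R ∨ P) = max(0, 0.82) = 0.82
(P ⊃ P): 0.82 ≤ 0.82, so result = 1
((¬R ∨ P) ∨ (P ⊃ P)) = max(0.82, 1) = 1
((((¬Q ∧ R) ⊃ ¬P) ∧ P) ∨ ((¬R ∨ P) ∨ (P ⊃ P))) = max(0.82, 1) = 1
¬((((¬Q ∧ R) ⊃ ¬P) ∧ P) ∨ ((¬R ∨ P) ∨ (P ⊃ P))): Gödel ¬ of 1 = 0 (operand ≠ 0)
(P ∨ ¬((((¬Q ∧ R) ⊃ ¬P) ∧ P) ∨ ((¬R ∨ P) ∨ (P ⊃ P)))) = max(0.82, 0) = 0.82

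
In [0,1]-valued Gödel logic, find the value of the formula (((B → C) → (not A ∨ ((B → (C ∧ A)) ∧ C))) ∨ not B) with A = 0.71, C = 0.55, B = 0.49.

0.55

(B → C): 0.49 ≤ 0.55, so result = 1
not A: Gödel ¬ of 0.71 = 0 (operand ≠ 0)
(C ∧ A) = min(0.55, 0.71) = 0.55
(B → (C ∧ A)): 0.49 ≤ 0.55, so result = 1
((B → (C ∧ A)) ∧ C) = min(1, 0.55) = 0.55
(not A ∨ ((B → (C ∧ A)) ∧ C)) = max(0, 0.55) = 0.55
((B → C) → (not A ∨ ((B → (C ∧ A)) ∧ C))): 1 > 0.55, so result = 0.55
not B: Gödel ¬ of 0.49 = 0 (operand ≠ 0)
(((B → C) → (not A ∨ ((B → (C ∧ A)) ∧ C))) ∨ not B) = max(0.55, 0) = 0.55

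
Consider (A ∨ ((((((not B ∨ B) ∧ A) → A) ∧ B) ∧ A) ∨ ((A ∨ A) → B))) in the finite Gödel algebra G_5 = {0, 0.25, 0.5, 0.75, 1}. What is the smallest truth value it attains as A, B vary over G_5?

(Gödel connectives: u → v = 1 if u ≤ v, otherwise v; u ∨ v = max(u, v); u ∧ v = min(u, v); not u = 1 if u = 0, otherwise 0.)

The minimum is attained at A = 0.25, B = 0:
  not B: Gödel ¬ of 0 = 1 (operand is 0)
  (not B ∨ B) = max(1, 0) = 1
  ((not B ∨ B) ∧ A) = min(1, 0.25) = 0.25
  (((not B ∨ B) ∧ A) → A): 0.25 ≤ 0.25, so result = 1
  ((((not B ∨ B) ∧ A) → A) ∧ B) = min(1, 0) = 0
  (((((not B ∨ B) ∧ A) → A) ∧ B) ∧ A) = min(0, 0.25) = 0
  (A ∨ A) = max(0.25, 0.25) = 0.25
  ((A ∨ A) → B): 0.25 > 0, so result = 0
  ((((((not B ∨ B) ∧ A) → A) ∧ B) ∧ A) ∨ ((A ∨ A) → B)) = max(0, 0) = 0
  (A ∨ ((((((not B ∨ B) ∧ A) → A) ∧ B) ∧ A) ∨ ((A ∨ A) → B))) = max(0.25, 0) = 0.25
Checking all 25 assignments confirms none give a value below 0.25.

0.25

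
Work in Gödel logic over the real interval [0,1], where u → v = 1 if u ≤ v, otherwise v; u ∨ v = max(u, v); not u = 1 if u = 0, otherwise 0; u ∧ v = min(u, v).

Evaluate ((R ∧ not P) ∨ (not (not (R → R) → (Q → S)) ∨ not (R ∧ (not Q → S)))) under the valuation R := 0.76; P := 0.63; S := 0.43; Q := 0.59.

0.00

not P: Gödel ¬ of 0.63 = 0 (operand ≠ 0)
(R ∧ not P) = min(0.76, 0) = 0
(R → R): 0.76 ≤ 0.76, so result = 1
not (R → R): Gödel ¬ of 1 = 0 (operand ≠ 0)
(Q → S): 0.59 > 0.43, so result = 0.43
(not (R → R) → (Q → S)): 0 ≤ 0.43, so result = 1
not (not (R → R) → (Q → S)): Gödel ¬ of 1 = 0 (operand ≠ 0)
not Q: Gödel ¬ of 0.59 = 0 (operand ≠ 0)
(not Q → S): 0 ≤ 0.43, so result = 1
(R ∧ (not Q → S)) = min(0.76, 1) = 0.76
not (R ∧ (not Q → S)): Gödel ¬ of 0.76 = 0 (operand ≠ 0)
(not (not (R → R) → (Q → S)) ∨ not (R ∧ (not Q → S))) = max(0, 0) = 0
((R ∧ not P) ∨ (not (not (R → R) → (Q → S)) ∨ not (R ∧ (not Q → S)))) = max(0, 0) = 0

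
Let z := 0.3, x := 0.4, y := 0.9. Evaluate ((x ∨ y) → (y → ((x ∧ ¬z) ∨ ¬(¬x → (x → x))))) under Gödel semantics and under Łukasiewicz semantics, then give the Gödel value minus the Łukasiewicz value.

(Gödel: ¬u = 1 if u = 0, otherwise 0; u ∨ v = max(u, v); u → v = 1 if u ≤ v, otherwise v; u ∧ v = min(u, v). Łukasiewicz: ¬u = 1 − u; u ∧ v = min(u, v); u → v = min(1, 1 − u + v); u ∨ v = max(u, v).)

-0.60

Gödel evaluation:
  (x ∨ y) = max(0.4, 0.9) = 0.9
  ¬z: Gödel ¬ of 0.3 = 0 (operand ≠ 0)
  (x ∧ ¬z) = min(0.4, 0) = 0
  ¬x: Gödel ¬ of 0.4 = 0 (operand ≠ 0)
  (x → x): 0.4 ≤ 0.4, so result = 1
  (¬x → (x → x)): 0 ≤ 1, so result = 1
  ¬(¬x → (x → x)): Gödel ¬ of 1 = 0 (operand ≠ 0)
  ((x ∧ ¬z) ∨ ¬(¬x → (x → x))) = max(0, 0) = 0
  (y → ((x ∧ ¬z) ∨ ¬(¬x → (x → x)))): 0.9 > 0, so result = 0
  ((x ∨ y) → (y → ((x ∧ ¬z) ∨ ¬(¬x → (x → x))))): 0.9 > 0, so result = 0
  Gödel value = 0
Łukasiewicz evaluation:
  (x ∨ y) = max(0.4, 0.9) = 0.9
  ¬z: Łukasiewicz ¬ gives 1 − 0.3 = 0.7
  (x ∧ ¬z) = min(0.4, 0.7) = 0.4
  ¬x: Łukasiewicz ¬ gives 1 − 0.4 = 0.6
  (x → x): min(1, 1 − 0.4 + 0.4) = 1
  (¬x → (x → x)): min(1, 1 − 0.6 + 1) = 1
  ¬(¬x → (x → x)): Łukasiewicz ¬ gives 1 − 1 = 0
  ((x ∧ ¬z) ∨ ¬(¬x → (x → x))) = max(0.4, 0) = 0.4
  (y → ((x ∧ ¬z) ∨ ¬(¬x → (x → x)))): min(1, 1 − 0.9 + 0.4) = 0.5
  ((x ∨ y) → (y → ((x ∧ ¬z) ∨ ¬(¬x → (x → x))))): min(1, 1 − 0.9 + 0.5) = 0.6
  Łukasiewicz value = 0.6
Difference: 0 − 0.6 = -0.60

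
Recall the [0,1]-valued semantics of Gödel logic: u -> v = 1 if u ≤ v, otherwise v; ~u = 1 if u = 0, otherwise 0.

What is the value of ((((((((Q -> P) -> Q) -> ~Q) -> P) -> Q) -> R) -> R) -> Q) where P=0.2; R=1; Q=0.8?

0.80

(Q -> P): 0.8 > 0.2, so result = 0.2
((Q -> P) -> Q): 0.2 ≤ 0.8, so result = 1
~Q: Gödel ¬ of 0.8 = 0 (operand ≠ 0)
(((Q -> P) -> Q) -> ~Q): 1 > 0, so result = 0
((((Q -> P) -> Q) -> ~Q) -> P): 0 ≤ 0.2, so result = 1
(((((Q -> P) -> Q) -> ~Q) -> P) -> Q): 1 > 0.8, so result = 0.8
((((((Q -> P) -> Q) -> ~Q) -> P) -> Q) -> R): 0.8 ≤ 1, so result = 1
(((((((Q -> P) -> Q) -> ~Q) -> P) -> Q) -> R) -> R): 1 ≤ 1, so result = 1
((((((((Q -> P) -> Q) -> ~Q) -> P) -> Q) -> R) -> R) -> Q): 1 > 0.8, so result = 0.8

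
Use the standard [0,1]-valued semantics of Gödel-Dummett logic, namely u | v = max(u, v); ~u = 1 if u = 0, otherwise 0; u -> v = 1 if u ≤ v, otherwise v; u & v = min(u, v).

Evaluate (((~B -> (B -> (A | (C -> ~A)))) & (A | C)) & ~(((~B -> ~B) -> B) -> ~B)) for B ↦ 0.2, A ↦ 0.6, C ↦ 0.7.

~B: Gödel ¬ of 0.2 = 0 (operand ≠ 0)
~A: Gödel ¬ of 0.6 = 0 (operand ≠ 0)
(C -> ~A): 0.7 > 0, so result = 0
(A | (C -> ~A)) = max(0.6, 0) = 0.6
(B -> (A | (C -> ~A))): 0.2 ≤ 0.6, so result = 1
(~B -> (B -> (A | (C -> ~A)))): 0 ≤ 1, so result = 1
(A | C) = max(0.6, 0.7) = 0.7
((~B -> (B -> (A | (C -> ~A)))) & (A | C)) = min(1, 0.7) = 0.7
~B: Gödel ¬ of 0.2 = 0 (operand ≠ 0)
~B: Gödel ¬ of 0.2 = 0 (operand ≠ 0)
(~B -> ~B): 0 ≤ 0, so result = 1
((~B -> ~B) -> B): 1 > 0.2, so result = 0.2
~B: Gödel ¬ of 0.2 = 0 (operand ≠ 0)
(((~B -> ~B) -> B) -> ~B): 0.2 > 0, so result = 0
~(((~B -> ~B) -> B) -> ~B): Gödel ¬ of 0 = 1 (operand is 0)
(((~B -> (B -> (A | (C -> ~A)))) & (A | C)) & ~(((~B -> ~B) -> B) -> ~B)) = min(0.7, 1) = 0.7

0.70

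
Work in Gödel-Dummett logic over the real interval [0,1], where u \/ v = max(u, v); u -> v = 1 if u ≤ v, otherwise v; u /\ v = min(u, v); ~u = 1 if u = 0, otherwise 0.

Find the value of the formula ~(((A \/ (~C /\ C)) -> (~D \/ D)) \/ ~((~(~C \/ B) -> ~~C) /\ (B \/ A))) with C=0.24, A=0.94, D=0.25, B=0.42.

0.00

~C: Gödel ¬ of 0.24 = 0 (operand ≠ 0)
(~C /\ C) = min(0, 0.24) = 0
(A \/ (~C /\ C)) = max(0.94, 0) = 0.94
~D: Gödel ¬ of 0.25 = 0 (operand ≠ 0)
(~D \/ D) = max(0, 0.25) = 0.25
((A \/ (~C /\ C)) -> (~D \/ D)): 0.94 > 0.25, so result = 0.25
~C: Gödel ¬ of 0.24 = 0 (operand ≠ 0)
(~C \/ B) = max(0, 0.42) = 0.42
~(~C \/ B): Gödel ¬ of 0.42 = 0 (operand ≠ 0)
~C: Gödel ¬ of 0.24 = 0 (operand ≠ 0)
~~C: Gödel ¬ of 0 = 1 (operand is 0)
(~(~C \/ B) -> ~~C): 0 ≤ 1, so result = 1
(B \/ A) = max(0.42, 0.94) = 0.94
((~(~C \/ B) -> ~~C) /\ (B \/ A)) = min(1, 0.94) = 0.94
~((~(~C \/ B) -> ~~C) /\ (B \/ A)): Gödel ¬ of 0.94 = 0 (operand ≠ 0)
(((A \/ (~C /\ C)) -> (~D \/ D)) \/ ~((~(~C \/ B) -> ~~C) /\ (B \/ A))) = max(0.25, 0) = 0.25
~(((A \/ (~C /\ C)) -> (~D \/ D)) \/ ~((~(~C \/ B) -> ~~C) /\ (B \/ A))): Gödel ¬ of 0.25 = 0 (operand ≠ 0)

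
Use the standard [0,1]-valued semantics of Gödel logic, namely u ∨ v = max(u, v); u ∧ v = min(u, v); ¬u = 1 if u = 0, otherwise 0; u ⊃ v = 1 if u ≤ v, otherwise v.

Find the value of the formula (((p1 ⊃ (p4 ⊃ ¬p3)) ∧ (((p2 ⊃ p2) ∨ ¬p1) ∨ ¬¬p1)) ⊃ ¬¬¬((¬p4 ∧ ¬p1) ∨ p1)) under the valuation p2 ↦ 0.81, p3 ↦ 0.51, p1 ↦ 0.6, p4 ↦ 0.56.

¬p3: Gödel ¬ of 0.51 = 0 (operand ≠ 0)
(p4 ⊃ ¬p3): 0.56 > 0, so result = 0
(p1 ⊃ (p4 ⊃ ¬p3)): 0.6 > 0, so result = 0
(p2 ⊃ p2): 0.81 ≤ 0.81, so result = 1
¬p1: Gödel ¬ of 0.6 = 0 (operand ≠ 0)
((p2 ⊃ p2) ∨ ¬p1) = max(1, 0) = 1
¬p1: Gödel ¬ of 0.6 = 0 (operand ≠ 0)
¬¬p1: Gödel ¬ of 0 = 1 (operand is 0)
(((p2 ⊃ p2) ∨ ¬p1) ∨ ¬¬p1) = max(1, 1) = 1
((p1 ⊃ (p4 ⊃ ¬p3)) ∧ (((p2 ⊃ p2) ∨ ¬p1) ∨ ¬¬p1)) = min(0, 1) = 0
¬p4: Gödel ¬ of 0.56 = 0 (operand ≠ 0)
¬p1: Gödel ¬ of 0.6 = 0 (operand ≠ 0)
(¬p4 ∧ ¬p1) = min(0, 0) = 0
((¬p4 ∧ ¬p1) ∨ p1) = max(0, 0.6) = 0.6
¬((¬p4 ∧ ¬p1) ∨ p1): Gödel ¬ of 0.6 = 0 (operand ≠ 0)
¬¬((¬p4 ∧ ¬p1) ∨ p1): Gödel ¬ of 0 = 1 (operand is 0)
¬¬¬((¬p4 ∧ ¬p1) ∨ p1): Gödel ¬ of 1 = 0 (operand ≠ 0)
(((p1 ⊃ (p4 ⊃ ¬p3)) ∧ (((p2 ⊃ p2) ∨ ¬p1) ∨ ¬¬p1)) ⊃ ¬¬¬((¬p4 ∧ ¬p1) ∨ p1)): 0 ≤ 0, so result = 1

1.00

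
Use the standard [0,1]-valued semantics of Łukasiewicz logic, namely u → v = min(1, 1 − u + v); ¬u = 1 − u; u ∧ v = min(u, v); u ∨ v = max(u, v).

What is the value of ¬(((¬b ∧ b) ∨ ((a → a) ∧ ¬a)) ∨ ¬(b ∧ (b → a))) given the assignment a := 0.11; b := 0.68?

¬b: Łukasiewicz ¬ gives 1 − 0.68 = 0.32
(¬b ∧ b) = min(0.32, 0.68) = 0.32
(a → a): min(1, 1 − 0.11 + 0.11) = 1
¬a: Łukasiewicz ¬ gives 1 − 0.11 = 0.89
((a → a) ∧ ¬a) = min(1, 0.89) = 0.89
((¬b ∧ b) ∨ ((a → a) ∧ ¬a)) = max(0.32, 0.89) = 0.89
(b → a): min(1, 1 − 0.68 + 0.11) = 0.43
(b ∧ (b → a)) = min(0.68, 0.43) = 0.43
¬(b ∧ (b → a)): Łukasiewicz ¬ gives 1 − 0.43 = 0.57
(((¬b ∧ b) ∨ ((a → a) ∧ ¬a)) ∨ ¬(b ∧ (b → a))) = max(0.89, 0.57) = 0.89
¬(((¬b ∧ b) ∨ ((a → a) ∧ ¬a)) ∨ ¬(b ∧ (b → a))): Łukasiewicz ¬ gives 1 − 0.89 = 0.11

0.11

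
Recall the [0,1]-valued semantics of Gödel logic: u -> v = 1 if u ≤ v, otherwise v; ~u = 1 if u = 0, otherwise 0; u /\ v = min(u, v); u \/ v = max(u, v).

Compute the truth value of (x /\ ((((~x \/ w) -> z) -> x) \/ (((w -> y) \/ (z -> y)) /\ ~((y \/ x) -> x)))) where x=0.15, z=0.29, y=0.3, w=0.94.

~x: Gödel ¬ of 0.15 = 0 (operand ≠ 0)
(~x \/ w) = max(0, 0.94) = 0.94
((~x \/ w) -> z): 0.94 > 0.29, so result = 0.29
(((~x \/ w) -> z) -> x): 0.29 > 0.15, so result = 0.15
(w -> y): 0.94 > 0.3, so result = 0.3
(z -> y): 0.29 ≤ 0.3, so result = 1
((w -> y) \/ (z -> y)) = max(0.3, 1) = 1
(y \/ x) = max(0.3, 0.15) = 0.3
((y \/ x) -> x): 0.3 > 0.15, so result = 0.15
~((y \/ x) -> x): Gödel ¬ of 0.15 = 0 (operand ≠ 0)
(((w -> y) \/ (z -> y)) /\ ~((y \/ x) -> x)) = min(1, 0) = 0
((((~x \/ w) -> z) -> x) \/ (((w -> y) \/ (z -> y)) /\ ~((y \/ x) -> x))) = max(0.15, 0) = 0.15
(x /\ ((((~x \/ w) -> z) -> x) \/ (((w -> y) \/ (z -> y)) /\ ~((y \/ x) -> x)))) = min(0.15, 0.15) = 0.15

0.15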